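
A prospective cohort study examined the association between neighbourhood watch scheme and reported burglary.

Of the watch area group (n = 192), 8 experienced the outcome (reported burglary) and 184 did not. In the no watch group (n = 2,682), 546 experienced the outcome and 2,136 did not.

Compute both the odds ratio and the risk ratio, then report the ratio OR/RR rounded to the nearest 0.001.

0.831

From the description: a = 8, b = 184, c = 546, d = 2136.
OR = (8·2136)/(184·546) = 17088/100464 = 0.17009
Risk in exposed = 8/192 = 0.04167; risk in unexposed = 546/2682 = 0.20358; RR = 0.20467
OR/RR = 0.17009 / 0.20467 = 0.83105
The outcome is not rare, so the OR lies further from 1 than the RR.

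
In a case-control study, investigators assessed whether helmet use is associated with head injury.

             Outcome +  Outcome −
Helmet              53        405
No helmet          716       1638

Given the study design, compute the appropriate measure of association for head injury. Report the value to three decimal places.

Cells: a = 53, b = 405, c = 716, d = 1638.
This is a case-control study: participants were sampled on outcome status, so risks in the source population cannot be estimated directly — relative risk is not valid here. The odds ratio is the appropriate measure.
OR = (a·d)/(b·c) = (53 × 1638) / (405 × 716) = 86814 / 289980 = 0.29938

0.299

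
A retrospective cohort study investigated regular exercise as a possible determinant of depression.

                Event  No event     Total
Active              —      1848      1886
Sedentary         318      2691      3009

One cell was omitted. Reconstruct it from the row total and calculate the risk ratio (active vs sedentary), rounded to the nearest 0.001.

The missing cell is in the exposed row: 1886 − 1848 = 38.
So a = 38, b = 1848, c = 318, d = 2691.
RR = [a/(a+b)] / [c/(c+d)] = (38/1886) / (318/3009) = 0.02015/0.10568 = 0.19065

0.191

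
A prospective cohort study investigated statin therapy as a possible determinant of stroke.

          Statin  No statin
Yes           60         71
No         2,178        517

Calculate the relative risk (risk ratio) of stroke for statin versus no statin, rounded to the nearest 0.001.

0.222

Reading the table with exposure as columns: a = 60 (Statin, case), b = 2178 (Statin, non-case), c = 71 (No statin, case), d = 517.
Risk in exposed = 60/2238 = 0.02681; risk in unexposed = 71/588 = 0.12075.
RR = 0.02681 / 0.12075 = 0.22203
The risk is 78% lower among the exposed than among the unexposed.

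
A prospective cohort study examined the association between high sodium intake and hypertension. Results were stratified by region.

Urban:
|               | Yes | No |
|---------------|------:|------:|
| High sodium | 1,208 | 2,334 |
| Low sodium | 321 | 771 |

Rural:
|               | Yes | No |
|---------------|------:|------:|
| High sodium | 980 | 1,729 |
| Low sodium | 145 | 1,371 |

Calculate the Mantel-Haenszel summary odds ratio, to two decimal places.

OR_MH = Σ(aᵢdᵢ/nᵢ) / Σ(bᵢcᵢ/nᵢ), where nᵢ is the stratum total.
Stratum 1 (Urban): n = 4634; a·d/n = 1208·771/4634 = 200.9858; b·c/n = 2334·321/4634 = 161.6776
Stratum 2 (Rural): n = 4225; a·d/n = 980·1371/4225 = 318.0071; b·c/n = 1729·145/4225 = 59.3385
OR_MH = (200.9858 + 318.0071) / (161.6776 + 59.3385) = 518.9929 / 221.0161 = 2.34821

2.35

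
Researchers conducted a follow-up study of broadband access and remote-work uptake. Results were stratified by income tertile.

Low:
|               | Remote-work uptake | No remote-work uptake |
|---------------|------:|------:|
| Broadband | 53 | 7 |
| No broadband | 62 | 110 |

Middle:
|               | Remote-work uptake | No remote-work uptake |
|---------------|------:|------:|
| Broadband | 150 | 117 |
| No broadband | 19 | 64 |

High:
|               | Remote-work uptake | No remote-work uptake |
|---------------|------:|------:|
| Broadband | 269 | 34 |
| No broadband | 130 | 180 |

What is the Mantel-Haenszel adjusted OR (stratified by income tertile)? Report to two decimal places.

OR_MH = Σ(aᵢdᵢ/nᵢ) / Σ(bᵢcᵢ/nᵢ), where nᵢ is the stratum total.
Stratum 1 (Low): n = 232; a·d/n = 53·110/232 = 25.1293; b·c/n = 7·62/232 = 1.8707
Stratum 2 (Middle): n = 350; a·d/n = 150·64/350 = 27.4286; b·c/n = 117·19/350 = 6.3514
Stratum 3 (High): n = 613; a·d/n = 269·180/613 = 78.9886; b·c/n = 34·130/613 = 7.2104
OR_MH = (25.1293 + 27.4286 + 78.9886) / (1.8707 + 6.3514 + 7.2104) = 131.5465 / 15.4326 = 8.52396

8.52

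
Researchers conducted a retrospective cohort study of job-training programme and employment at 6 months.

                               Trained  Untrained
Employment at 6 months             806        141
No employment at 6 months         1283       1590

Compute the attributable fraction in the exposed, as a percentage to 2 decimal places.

Reading the table with exposure as columns: a = 806 (Trained, case), b = 1283 (Trained, non-case), c = 141 (Untrained, case), d = 1590.
Risk in exposed = 806/2089 = 0.38583; risk in unexposed = 141/1731 = 0.08146.
RR = 0.38583/0.08146 = 4.73669
AR% = (RR − 1)/RR × 100 = (4.73669 − 1)/4.73669 × 100 = 78.8882%

78.89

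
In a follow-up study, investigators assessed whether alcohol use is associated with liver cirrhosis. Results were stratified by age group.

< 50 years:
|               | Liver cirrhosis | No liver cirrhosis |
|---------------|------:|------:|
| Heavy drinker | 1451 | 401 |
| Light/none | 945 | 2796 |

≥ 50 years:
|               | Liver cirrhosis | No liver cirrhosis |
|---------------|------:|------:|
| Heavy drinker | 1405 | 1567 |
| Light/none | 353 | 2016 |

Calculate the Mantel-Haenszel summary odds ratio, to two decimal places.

OR_MH = Σ(aᵢdᵢ/nᵢ) / Σ(bᵢcᵢ/nᵢ), where nᵢ is the stratum total.
Stratum 1 (< 50 years): n = 5593; a·d/n = 1451·2796/5593 = 725.3703; b·c/n = 401·945/5593 = 67.7534
Stratum 2 (≥ 50 years): n = 5341; a·d/n = 1405·2016/5341 = 530.3277; b·c/n = 1567·353/5341 = 103.5669
OR_MH = (725.3703 + 530.3277) / (67.7534 + 103.5669) = 1255.6979 / 171.3204 = 7.32953

7.33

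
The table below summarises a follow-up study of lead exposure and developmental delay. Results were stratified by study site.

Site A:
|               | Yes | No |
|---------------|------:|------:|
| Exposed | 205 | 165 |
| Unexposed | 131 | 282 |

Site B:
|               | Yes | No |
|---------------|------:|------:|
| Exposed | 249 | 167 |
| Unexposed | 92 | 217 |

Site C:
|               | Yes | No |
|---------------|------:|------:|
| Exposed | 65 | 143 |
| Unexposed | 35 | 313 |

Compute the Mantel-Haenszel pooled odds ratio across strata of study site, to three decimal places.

OR_MH = Σ(aᵢdᵢ/nᵢ) / Σ(bᵢcᵢ/nᵢ), where nᵢ is the stratum total.
Stratum 1 (Site A): n = 783; a·d/n = 205·282/783 = 73.8314; b·c/n = 165·131/783 = 27.6054
Stratum 2 (Site B): n = 725; a·d/n = 249·217/725 = 74.5283; b·c/n = 167·92/725 = 21.1917
Stratum 3 (Site C): n = 556; a·d/n = 65·313/556 = 36.5917; b·c/n = 143·35/556 = 9.0018
OR_MH = (73.8314 + 74.5283 + 36.5917) / (27.6054 + 21.1917 + 9.0018) = 184.9514 / 57.7989 = 3.19991

3.200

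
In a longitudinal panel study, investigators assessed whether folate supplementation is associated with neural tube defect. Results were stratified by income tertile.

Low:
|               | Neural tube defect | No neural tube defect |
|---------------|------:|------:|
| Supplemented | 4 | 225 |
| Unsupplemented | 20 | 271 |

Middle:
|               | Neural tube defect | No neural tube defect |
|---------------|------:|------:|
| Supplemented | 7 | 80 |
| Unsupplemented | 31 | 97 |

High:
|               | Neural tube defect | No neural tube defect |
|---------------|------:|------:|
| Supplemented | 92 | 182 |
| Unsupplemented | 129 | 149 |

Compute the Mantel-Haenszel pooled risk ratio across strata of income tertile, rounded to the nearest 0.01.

0.62

RR_MH = Σ(aᵢ·n₀ᵢ/nᵢ) / Σ(cᵢ·n₁ᵢ/nᵢ), with n₁ᵢ = aᵢ+bᵢ (exposed), n₀ᵢ = cᵢ+dᵢ (unexposed), nᵢ = n₁ᵢ+n₀ᵢ.
Stratum 1 (Low): n₁ = 229, n₀ = 291, n = 520; a·n₀/n = 4·291/520 = 2.2385; c·n₁/n = 20·229/520 = 8.8077
Stratum 2 (Middle): n₁ = 87, n₀ = 128, n = 215; a·n₀/n = 7·128/215 = 4.1674; c·n₁/n = 31·87/215 = 12.5442
Stratum 3 (High): n₁ = 274, n₀ = 278, n = 552; a·n₀/n = 92·278/552 = 46.3333; c·n₁/n = 129·274/552 = 64.0326
RR_MH = (2.2385 + 4.1674 + 46.3333) / (8.8077 + 12.5442 + 64.0326) = 52.7392 / 85.3845 = 0.61767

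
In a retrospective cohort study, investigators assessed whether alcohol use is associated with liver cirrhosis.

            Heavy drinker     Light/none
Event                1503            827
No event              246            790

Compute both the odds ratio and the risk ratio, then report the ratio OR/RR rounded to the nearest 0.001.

Reading the table with exposure as columns: a = 1503 (Heavy drinker, case), b = 246 (Heavy drinker, non-case), c = 827 (Light/none, case), d = 790.
OR = (1503·790)/(246·827) = 1187370/203442 = 5.83641
Risk in exposed = 1503/1749 = 0.85935; risk in unexposed = 827/1617 = 0.51144; RR = 1.68025
OR/RR = 5.83641 / 1.68025 = 3.47354
The outcome is not rare, so the OR lies further from 1 than the RR.

3.474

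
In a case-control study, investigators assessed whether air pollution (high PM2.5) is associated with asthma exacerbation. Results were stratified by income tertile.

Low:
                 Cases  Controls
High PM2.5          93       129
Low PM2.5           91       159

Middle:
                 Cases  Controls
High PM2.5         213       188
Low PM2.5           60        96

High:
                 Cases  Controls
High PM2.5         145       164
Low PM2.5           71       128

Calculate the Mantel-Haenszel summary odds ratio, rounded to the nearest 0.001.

1.537

OR_MH = Σ(aᵢdᵢ/nᵢ) / Σ(bᵢcᵢ/nᵢ), where nᵢ is the stratum total.
Stratum 1 (Low): n = 472; a·d/n = 93·159/472 = 31.3284; b·c/n = 129·91/472 = 24.8708
Stratum 2 (Middle): n = 557; a·d/n = 213·96/557 = 36.7110; b·c/n = 188·60/557 = 20.2513
Stratum 3 (High): n = 508; a·d/n = 145·128/508 = 36.5354; b·c/n = 164·71/508 = 22.9213
OR_MH = (31.3284 + 36.7110 + 36.5354) / (24.8708 + 20.2513 + 22.9213) = 104.5748 / 68.0434 = 1.53688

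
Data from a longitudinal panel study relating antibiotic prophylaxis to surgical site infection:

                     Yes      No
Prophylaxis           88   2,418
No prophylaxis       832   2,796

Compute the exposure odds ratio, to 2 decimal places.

Cells: a = 88, b = 2418, c = 832, d = 2796.
OR = (a·d)/(b·c) = (88 × 2796) / (2418 × 832) = 246048 / 2011776 = 0.12230
Exposure is associated with lower odds of surgical site infection (OR = 0.12 < 1).

0.12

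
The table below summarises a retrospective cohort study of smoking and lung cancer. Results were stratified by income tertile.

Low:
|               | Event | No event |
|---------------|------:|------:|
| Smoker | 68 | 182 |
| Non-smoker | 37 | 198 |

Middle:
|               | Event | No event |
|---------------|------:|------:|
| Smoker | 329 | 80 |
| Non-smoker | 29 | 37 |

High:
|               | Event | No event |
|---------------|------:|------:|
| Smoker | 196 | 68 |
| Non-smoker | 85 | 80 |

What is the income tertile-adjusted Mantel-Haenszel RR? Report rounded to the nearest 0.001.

1.599

RR_MH = Σ(aᵢ·n₀ᵢ/nᵢ) / Σ(cᵢ·n₁ᵢ/nᵢ), with n₁ᵢ = aᵢ+bᵢ (exposed), n₀ᵢ = cᵢ+dᵢ (unexposed), nᵢ = n₁ᵢ+n₀ᵢ.
Stratum 1 (Low): n₁ = 250, n₀ = 235, n = 485; a·n₀/n = 68·235/485 = 32.9485; c·n₁/n = 37·250/485 = 19.0722
Stratum 2 (Middle): n₁ = 409, n₀ = 66, n = 475; a·n₀/n = 329·66/475 = 45.7137; c·n₁/n = 29·409/475 = 24.9705
Stratum 3 (High): n₁ = 264, n₀ = 165, n = 429; a·n₀/n = 196·165/429 = 75.3846; c·n₁/n = 85·264/429 = 52.3077
RR_MH = (32.9485 + 45.7137 + 75.3846) / (19.0722 + 24.9705 + 52.3077) = 154.0468 / 96.3504 = 1.59882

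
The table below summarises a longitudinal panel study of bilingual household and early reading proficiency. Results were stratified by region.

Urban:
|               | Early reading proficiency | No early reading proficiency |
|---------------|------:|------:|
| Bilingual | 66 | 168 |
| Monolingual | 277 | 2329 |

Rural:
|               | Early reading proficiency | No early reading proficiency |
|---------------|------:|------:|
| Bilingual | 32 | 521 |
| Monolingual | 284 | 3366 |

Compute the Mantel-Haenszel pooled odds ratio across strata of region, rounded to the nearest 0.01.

OR_MH = Σ(aᵢdᵢ/nᵢ) / Σ(bᵢcᵢ/nᵢ), where nᵢ is the stratum total.
Stratum 1 (Urban): n = 2840; a·d/n = 66·2329/2840 = 54.1246; b·c/n = 168·277/2840 = 16.3859
Stratum 2 (Rural): n = 4203; a·d/n = 32·3366/4203 = 25.6274; b·c/n = 521·284/4203 = 35.2044
OR_MH = (54.1246 + 25.6274) / (16.3859 + 35.2044) = 79.7521 / 51.5903 = 1.54587

1.55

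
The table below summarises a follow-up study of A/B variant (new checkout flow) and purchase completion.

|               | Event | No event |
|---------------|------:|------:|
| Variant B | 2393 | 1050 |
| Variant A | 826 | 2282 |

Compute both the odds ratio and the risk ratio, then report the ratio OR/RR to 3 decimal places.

2.408

Cells: a = 2393, b = 1050, c = 826, d = 2282.
OR = (2393·2282)/(1050·826) = 5460826/867300 = 6.29635
Risk in exposed = 2393/3443 = 0.69503; risk in unexposed = 826/3108 = 0.26577; RR = 2.61521
OR/RR = 6.29635 / 2.61521 = 2.40759
The outcome is not rare, so the OR lies further from 1 than the RR.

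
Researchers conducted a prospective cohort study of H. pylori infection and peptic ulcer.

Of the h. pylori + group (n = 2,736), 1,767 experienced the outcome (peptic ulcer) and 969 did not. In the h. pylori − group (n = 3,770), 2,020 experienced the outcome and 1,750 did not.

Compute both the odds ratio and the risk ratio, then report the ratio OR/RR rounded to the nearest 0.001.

From the description: a = 1767, b = 969, c = 2020, d = 1750.
OR = (1767·1750)/(969·2020) = 3092250/1957380 = 1.57979
Risk in exposed = 1767/2736 = 0.64583; risk in unexposed = 2020/3770 = 0.53581; RR = 1.20534
OR/RR = 1.57979 / 1.20534 = 1.31066
The outcome is not rare, so the OR lies further from 1 than the RR.

1.311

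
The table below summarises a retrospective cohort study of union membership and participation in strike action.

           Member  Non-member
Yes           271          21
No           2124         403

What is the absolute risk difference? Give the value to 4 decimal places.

0.0636

Reading the table with exposure as columns: a = 271 (Member, case), b = 2124 (Member, non-case), c = 21 (Non-member, case), d = 403.
Risk in exposed = 271/2395 = 0.113152; risk in unexposed = 21/424 = 0.049528.
Risk difference = 0.113152 − 0.049528 = 0.063624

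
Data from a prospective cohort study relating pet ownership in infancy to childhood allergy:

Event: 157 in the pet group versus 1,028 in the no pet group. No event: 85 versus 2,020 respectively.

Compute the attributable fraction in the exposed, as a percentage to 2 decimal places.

From the description: a = 157, b = 85, c = 1028, d = 2020.
Risk in exposed = 157/242 = 0.64876; risk in unexposed = 1028/3048 = 0.33727.
RR = 0.64876/0.33727 = 1.92356
AR% = (RR − 1)/RR × 100 = (1.92356 − 1)/1.92356 × 100 = 48.0131%

48.01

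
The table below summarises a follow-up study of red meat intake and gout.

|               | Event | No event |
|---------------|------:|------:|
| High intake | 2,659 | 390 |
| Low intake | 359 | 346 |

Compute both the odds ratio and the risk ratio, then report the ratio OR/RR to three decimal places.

Cells: a = 2659, b = 390, c = 359, d = 346.
OR = (2659·346)/(390·359) = 920014/140010 = 6.57106
Risk in exposed = 2659/3049 = 0.87209; risk in unexposed = 359/705 = 0.50922; RR = 1.71260
OR/RR = 6.57106 / 1.71260 = 3.83689
The outcome is not rare, so the OR lies further from 1 than the RR.

3.837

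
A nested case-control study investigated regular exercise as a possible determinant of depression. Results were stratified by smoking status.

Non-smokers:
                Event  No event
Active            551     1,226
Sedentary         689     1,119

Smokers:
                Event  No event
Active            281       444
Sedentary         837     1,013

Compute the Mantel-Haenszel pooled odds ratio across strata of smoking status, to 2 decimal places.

OR_MH = Σ(aᵢdᵢ/nᵢ) / Σ(bᵢcᵢ/nᵢ), where nᵢ is the stratum total.
Stratum 1 (Non-smokers): n = 3585; a·d/n = 551·1119/3585 = 171.9858; b·c/n = 1226·689/3585 = 235.6245
Stratum 2 (Smokers): n = 2575; a·d/n = 281·1013/2575 = 110.5449; b·c/n = 444·837/2575 = 144.3216
OR_MH = (171.9858 + 110.5449) / (235.6245 + 144.3216) = 282.5306 / 379.9461 = 0.74361

0.74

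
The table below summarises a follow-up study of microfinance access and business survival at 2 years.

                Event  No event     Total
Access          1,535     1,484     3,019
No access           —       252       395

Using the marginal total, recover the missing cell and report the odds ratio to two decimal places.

The missing cell is in the unexposed row: 395 − 252 = 143.
So a = 1535, b = 1484, c = 143, d = 252.
OR = (a·d)/(b·c) = (1535 × 252) / (1484 × 143) = 386820 / 212212 = 1.82280

1.82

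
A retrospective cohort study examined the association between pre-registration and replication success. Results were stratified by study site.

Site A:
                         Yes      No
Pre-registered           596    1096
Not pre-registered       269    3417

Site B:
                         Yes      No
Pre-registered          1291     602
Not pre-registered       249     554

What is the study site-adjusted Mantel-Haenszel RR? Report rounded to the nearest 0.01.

3.06

RR_MH = Σ(aᵢ·n₀ᵢ/nᵢ) / Σ(cᵢ·n₁ᵢ/nᵢ), with n₁ᵢ = aᵢ+bᵢ (exposed), n₀ᵢ = cᵢ+dᵢ (unexposed), nᵢ = n₁ᵢ+n₀ᵢ.
Stratum 1 (Site A): n₁ = 1692, n₀ = 3686, n = 5378; a·n₀/n = 596·3686/5378 = 408.4894; c·n₁/n = 269·1692/5378 = 84.6315
Stratum 2 (Site B): n₁ = 1893, n₀ = 803, n = 2696; a·n₀/n = 1291·803/2696 = 384.5226; c·n₁/n = 249·1893/2696 = 174.8357
RR_MH = (408.4894 + 384.5226) / (84.6315 + 174.8357) = 793.0120 / 259.4671 = 3.05631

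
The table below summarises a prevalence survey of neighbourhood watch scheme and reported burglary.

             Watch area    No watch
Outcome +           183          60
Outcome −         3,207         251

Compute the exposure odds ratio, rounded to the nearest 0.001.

Reading the table with exposure as columns: a = 183 (Watch area, case), b = 3207 (Watch area, non-case), c = 60 (No watch, case), d = 251.
OR = (a·d)/(b·c) = (183 × 251) / (3207 × 60) = 45933 / 192420 = 0.23871
Exposure is associated with lower odds of reported burglary (OR = 0.24 < 1).

0.239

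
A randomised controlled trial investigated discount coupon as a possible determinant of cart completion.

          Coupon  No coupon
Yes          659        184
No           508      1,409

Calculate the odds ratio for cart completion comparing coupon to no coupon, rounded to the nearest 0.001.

Reading the table with exposure as columns: a = 659 (Coupon, case), b = 508 (Coupon, non-case), c = 184 (No coupon, case), d = 1409.
OR = (a·d)/(b·c) = (659 × 1409) / (508 × 184) = 928531 / 93472 = 9.93379
The odds of cart completion are about 9.93 times as high in the coupon group.

9.934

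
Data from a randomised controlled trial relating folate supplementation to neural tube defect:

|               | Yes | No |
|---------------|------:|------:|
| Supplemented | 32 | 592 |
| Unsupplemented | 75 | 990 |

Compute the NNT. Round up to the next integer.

Risk in treated group = 32/624 = 0.05128; risk in control = 75/1065 = 0.07042.
Absolute risk reduction = 0.07042 − 0.05128 = 0.01914
NNT = 1 / ARR = 1 / 0.01914 = 52.245 → round up → 53

53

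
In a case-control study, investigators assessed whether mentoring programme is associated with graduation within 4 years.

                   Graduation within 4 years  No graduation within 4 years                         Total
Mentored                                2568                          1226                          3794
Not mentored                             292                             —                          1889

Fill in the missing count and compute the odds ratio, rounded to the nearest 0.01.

11.46

The missing cell is in the unexposed row: 1889 − 292 = 1597.
So a = 2568, b = 1226, c = 292, d = 1597.
OR = (a·d)/(b·c) = (2568 × 1597) / (1226 × 292) = 4101096 / 357992 = 11.45583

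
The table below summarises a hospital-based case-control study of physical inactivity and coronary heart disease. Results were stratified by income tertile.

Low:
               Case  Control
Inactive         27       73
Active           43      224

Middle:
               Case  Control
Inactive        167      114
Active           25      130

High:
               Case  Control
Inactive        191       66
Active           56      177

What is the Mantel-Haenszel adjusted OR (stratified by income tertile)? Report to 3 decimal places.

OR_MH = Σ(aᵢdᵢ/nᵢ) / Σ(bᵢcᵢ/nᵢ), where nᵢ is the stratum total.
Stratum 1 (Low): n = 367; a·d/n = 27·224/367 = 16.4796; b·c/n = 73·43/367 = 8.5531
Stratum 2 (Middle): n = 436; a·d/n = 167·130/436 = 49.7936; b·c/n = 114·25/436 = 6.5367
Stratum 3 (High): n = 490; a·d/n = 191·177/490 = 68.9939; b·c/n = 66·56/490 = 7.5429
OR_MH = (16.4796 + 49.7936 + 68.9939) / (8.5531 + 6.5367 + 7.5429) = 135.2670 / 22.6327 = 5.97662

5.977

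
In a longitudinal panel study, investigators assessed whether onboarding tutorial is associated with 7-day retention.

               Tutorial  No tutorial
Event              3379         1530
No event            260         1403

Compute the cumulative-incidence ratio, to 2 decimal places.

1.78

Reading the table with exposure as columns: a = 3379 (Tutorial, case), b = 260 (Tutorial, non-case), c = 1530 (No tutorial, case), d = 1403.
Risk in exposed = 3379/3639 = 0.92855; risk in unexposed = 1530/2933 = 0.52165.
RR = 0.92855 / 0.52165 = 1.78003
The risk among the exposed is 1.78 times that among the unexposed.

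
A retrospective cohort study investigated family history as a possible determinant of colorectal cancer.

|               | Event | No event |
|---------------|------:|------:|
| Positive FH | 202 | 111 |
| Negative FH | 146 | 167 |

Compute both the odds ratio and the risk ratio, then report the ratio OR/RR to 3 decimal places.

Cells: a = 202, b = 111, c = 146, d = 167.
OR = (202·167)/(111·146) = 33734/16206 = 2.08157
Risk in exposed = 202/313 = 0.64537; risk in unexposed = 146/313 = 0.46645; RR = 1.38356
OR/RR = 2.08157 / 1.38356 = 1.50450
The outcome is not rare, so the OR lies further from 1 than the RR.

1.505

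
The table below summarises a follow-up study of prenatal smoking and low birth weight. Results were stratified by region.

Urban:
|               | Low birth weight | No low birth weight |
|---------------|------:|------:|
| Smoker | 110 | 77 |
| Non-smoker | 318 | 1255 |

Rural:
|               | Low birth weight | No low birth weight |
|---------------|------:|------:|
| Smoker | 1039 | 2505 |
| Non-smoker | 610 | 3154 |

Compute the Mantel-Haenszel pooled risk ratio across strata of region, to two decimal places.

1.92

RR_MH = Σ(aᵢ·n₀ᵢ/nᵢ) / Σ(cᵢ·n₁ᵢ/nᵢ), with n₁ᵢ = aᵢ+bᵢ (exposed), n₀ᵢ = cᵢ+dᵢ (unexposed), nᵢ = n₁ᵢ+n₀ᵢ.
Stratum 1 (Urban): n₁ = 187, n₀ = 1573, n = 1760; a·n₀/n = 110·1573/1760 = 98.3125; c·n₁/n = 318·187/1760 = 33.7875
Stratum 2 (Rural): n₁ = 3544, n₀ = 3764, n = 7308; a·n₀/n = 1039·3764/7308 = 535.1390; c·n₁/n = 610·3544/7308 = 295.8183
RR_MH = (98.3125 + 535.1390) / (33.7875 + 295.8183) = 633.4515 / 329.6058 = 1.92185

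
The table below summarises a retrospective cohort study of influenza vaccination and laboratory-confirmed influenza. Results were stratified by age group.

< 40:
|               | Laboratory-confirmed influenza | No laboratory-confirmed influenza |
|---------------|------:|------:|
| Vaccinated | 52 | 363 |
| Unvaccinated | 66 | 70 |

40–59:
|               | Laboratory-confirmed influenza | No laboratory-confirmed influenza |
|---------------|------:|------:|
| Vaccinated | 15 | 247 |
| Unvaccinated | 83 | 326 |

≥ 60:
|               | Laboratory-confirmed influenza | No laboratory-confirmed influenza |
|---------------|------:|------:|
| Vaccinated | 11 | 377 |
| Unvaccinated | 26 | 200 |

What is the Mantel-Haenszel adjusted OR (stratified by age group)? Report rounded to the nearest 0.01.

0.19

OR_MH = Σ(aᵢdᵢ/nᵢ) / Σ(bᵢcᵢ/nᵢ), where nᵢ is the stratum total.
Stratum 1 (< 40): n = 551; a·d/n = 52·70/551 = 6.6062; b·c/n = 363·66/551 = 43.4809
Stratum 2 (40–59): n = 671; a·d/n = 15·326/671 = 7.2876; b·c/n = 247·83/671 = 30.5529
Stratum 3 (≥ 60): n = 614; a·d/n = 11·200/614 = 3.5831; b·c/n = 377·26/614 = 15.9642
OR_MH = (6.6062 + 7.2876 + 3.5831) / (43.4809 + 30.5529 + 15.9642) = 17.4769 / 89.9980 = 0.19419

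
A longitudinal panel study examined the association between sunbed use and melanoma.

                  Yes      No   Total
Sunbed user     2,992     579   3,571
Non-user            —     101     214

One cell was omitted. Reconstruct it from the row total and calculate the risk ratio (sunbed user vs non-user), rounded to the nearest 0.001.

1.587

The missing cell is in the unexposed row: 214 − 101 = 113.
So a = 2992, b = 579, c = 113, d = 101.
RR = [a/(a+b)] / [c/(c+d)] = (2992/3571) / (113/214) = 0.83786/0.52804 = 1.58674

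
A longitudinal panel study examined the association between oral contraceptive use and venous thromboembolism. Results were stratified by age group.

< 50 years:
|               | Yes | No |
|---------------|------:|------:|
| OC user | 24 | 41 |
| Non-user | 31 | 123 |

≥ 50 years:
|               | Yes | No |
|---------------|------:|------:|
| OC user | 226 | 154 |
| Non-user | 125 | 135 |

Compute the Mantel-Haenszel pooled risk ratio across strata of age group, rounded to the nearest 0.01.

RR_MH = Σ(aᵢ·n₀ᵢ/nᵢ) / Σ(cᵢ·n₁ᵢ/nᵢ), with n₁ᵢ = aᵢ+bᵢ (exposed), n₀ᵢ = cᵢ+dᵢ (unexposed), nᵢ = n₁ᵢ+n₀ᵢ.
Stratum 1 (< 50 years): n₁ = 65, n₀ = 154, n = 219; a·n₀/n = 24·154/219 = 16.8767; c·n₁/n = 31·65/219 = 9.2009
Stratum 2 (≥ 50 years): n₁ = 380, n₀ = 260, n = 640; a·n₀/n = 226·260/640 = 91.8125; c·n₁/n = 125·380/640 = 74.2188
RR_MH = (16.8767 + 91.8125) / (9.2009 + 74.2188) = 108.6892 / 83.4197 = 1.30292

1.30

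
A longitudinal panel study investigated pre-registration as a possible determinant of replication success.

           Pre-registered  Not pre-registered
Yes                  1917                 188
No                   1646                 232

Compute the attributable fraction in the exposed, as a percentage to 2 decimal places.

Reading the table with exposure as columns: a = 1917 (Pre-registered, case), b = 1646 (Pre-registered, non-case), c = 188 (Not pre-registered, case), d = 232.
Risk in exposed = 1917/3563 = 0.53803; risk in unexposed = 188/420 = 0.44762.
RR = 0.53803/0.44762 = 1.20198
AR% = (RR − 1)/RR × 100 = (1.20198 − 1)/1.20198 × 100 = 16.8040%

16.80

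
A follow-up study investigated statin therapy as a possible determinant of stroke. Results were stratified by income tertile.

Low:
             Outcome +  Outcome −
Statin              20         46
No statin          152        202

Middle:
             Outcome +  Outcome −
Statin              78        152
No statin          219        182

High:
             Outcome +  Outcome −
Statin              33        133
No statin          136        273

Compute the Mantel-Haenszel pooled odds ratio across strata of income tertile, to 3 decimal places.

0.474

OR_MH = Σ(aᵢdᵢ/nᵢ) / Σ(bᵢcᵢ/nᵢ), where nᵢ is the stratum total.
Stratum 1 (Low): n = 420; a·d/n = 20·202/420 = 9.6190; b·c/n = 46·152/420 = 16.6476
Stratum 2 (Middle): n = 631; a·d/n = 78·182/631 = 22.4976; b·c/n = 152·219/631 = 52.7544
Stratum 3 (High): n = 575; a·d/n = 33·273/575 = 15.6678; b·c/n = 133·136/575 = 31.4574
OR_MH = (9.6190 + 22.4976 + 15.6678) / (16.6476 + 52.7544 + 31.4574) = 47.7845 / 100.8594 = 0.47377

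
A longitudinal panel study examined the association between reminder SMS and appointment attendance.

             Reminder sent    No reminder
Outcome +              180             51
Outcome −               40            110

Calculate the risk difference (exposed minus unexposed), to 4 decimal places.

Reading the table with exposure as columns: a = 180 (Reminder sent, case), b = 40 (Reminder sent, non-case), c = 51 (No reminder, case), d = 110.
Risk in exposed = 180/220 = 0.818182; risk in unexposed = 51/161 = 0.316770.
Risk difference = 0.818182 − 0.316770 = 0.501412

0.5014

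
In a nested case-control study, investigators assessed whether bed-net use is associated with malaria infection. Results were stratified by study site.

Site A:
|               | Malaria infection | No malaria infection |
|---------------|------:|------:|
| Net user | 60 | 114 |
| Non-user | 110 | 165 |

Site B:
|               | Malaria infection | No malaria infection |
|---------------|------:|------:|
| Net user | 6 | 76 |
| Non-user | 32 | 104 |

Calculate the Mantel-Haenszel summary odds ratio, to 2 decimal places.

0.64

OR_MH = Σ(aᵢdᵢ/nᵢ) / Σ(bᵢcᵢ/nᵢ), where nᵢ is the stratum total.
Stratum 1 (Site A): n = 449; a·d/n = 60·165/449 = 22.0490; b·c/n = 114·110/449 = 27.9287
Stratum 2 (Site B): n = 218; a·d/n = 6·104/218 = 2.8624; b·c/n = 76·32/218 = 11.1560
OR_MH = (22.0490 + 2.8624) / (27.9287 + 11.1560) = 24.9114 / 39.0847 = 0.63737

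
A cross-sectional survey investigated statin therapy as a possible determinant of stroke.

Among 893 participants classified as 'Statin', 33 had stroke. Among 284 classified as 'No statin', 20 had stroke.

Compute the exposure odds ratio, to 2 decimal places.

From the description: a = 33, b = 860, c = 20, d = 264.
OR = (a·d)/(b·c) = (33 × 264) / (860 × 20) = 8712 / 17200 = 0.50651
Exposure is associated with lower odds of stroke (OR = 0.51 < 1).

0.51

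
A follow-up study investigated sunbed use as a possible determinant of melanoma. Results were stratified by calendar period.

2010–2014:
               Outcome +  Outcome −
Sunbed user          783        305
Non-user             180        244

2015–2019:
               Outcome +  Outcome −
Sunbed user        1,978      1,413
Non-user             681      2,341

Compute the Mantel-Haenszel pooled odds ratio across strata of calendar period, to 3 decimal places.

OR_MH = Σ(aᵢdᵢ/nᵢ) / Σ(bᵢcᵢ/nᵢ), where nᵢ is the stratum total.
Stratum 1 (2010–2014): n = 1512; a·d/n = 783·244/1512 = 126.3571; b·c/n = 305·180/1512 = 36.3095
Stratum 2 (2015–2019): n = 6413; a·d/n = 1978·2341/6413 = 722.0487; b·c/n = 1413·681/6413 = 150.0472
OR_MH = (126.3571 + 722.0487) / (36.3095 + 150.0472) = 848.4058 / 186.3568 = 4.55259

4.553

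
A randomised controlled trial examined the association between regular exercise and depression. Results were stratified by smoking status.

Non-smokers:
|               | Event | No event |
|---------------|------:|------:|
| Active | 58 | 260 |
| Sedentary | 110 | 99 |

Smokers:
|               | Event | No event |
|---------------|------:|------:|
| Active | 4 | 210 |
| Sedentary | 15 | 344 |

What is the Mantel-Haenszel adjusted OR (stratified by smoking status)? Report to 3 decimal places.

0.222

OR_MH = Σ(aᵢdᵢ/nᵢ) / Σ(bᵢcᵢ/nᵢ), where nᵢ is the stratum total.
Stratum 1 (Non-smokers): n = 527; a·d/n = 58·99/527 = 10.8956; b·c/n = 260·110/527 = 54.2694
Stratum 2 (Smokers): n = 573; a·d/n = 4·344/573 = 2.4014; b·c/n = 210·15/573 = 5.4974
OR_MH = (10.8956 + 2.4014) / (54.2694 + 5.4974) = 13.2970 / 59.7668 = 0.22248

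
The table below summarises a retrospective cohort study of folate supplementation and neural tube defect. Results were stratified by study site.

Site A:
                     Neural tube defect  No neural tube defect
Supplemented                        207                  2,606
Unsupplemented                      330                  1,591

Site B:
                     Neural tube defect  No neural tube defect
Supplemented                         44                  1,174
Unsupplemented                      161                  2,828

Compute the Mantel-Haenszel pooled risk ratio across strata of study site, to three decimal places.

RR_MH = Σ(aᵢ·n₀ᵢ/nᵢ) / Σ(cᵢ·n₁ᵢ/nᵢ), with n₁ᵢ = aᵢ+bᵢ (exposed), n₀ᵢ = cᵢ+dᵢ (unexposed), nᵢ = n₁ᵢ+n₀ᵢ.
Stratum 1 (Site A): n₁ = 2813, n₀ = 1921, n = 4734; a·n₀/n = 207·1921/4734 = 83.9981; c·n₁/n = 330·2813/4734 = 196.0900
Stratum 2 (Site B): n₁ = 1218, n₀ = 2989, n = 4207; a·n₀/n = 44·2989/4207 = 31.2612; c·n₁/n = 161·1218/4207 = 46.6123
RR_MH = (83.9981 + 31.2612) / (196.0900 + 46.6123) = 115.2593 / 242.7023 = 0.47490

0.475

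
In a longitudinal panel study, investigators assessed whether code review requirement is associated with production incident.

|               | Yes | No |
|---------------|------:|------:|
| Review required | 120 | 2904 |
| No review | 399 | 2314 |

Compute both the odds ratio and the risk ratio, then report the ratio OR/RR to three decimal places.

0.888

Cells: a = 120, b = 2904, c = 399, d = 2314.
OR = (120·2314)/(2904·399) = 277680/1158696 = 0.23965
Risk in exposed = 120/3024 = 0.03968; risk in unexposed = 399/2713 = 0.14707; RR = 0.26982
OR/RR = 0.23965 / 0.26982 = 0.88818
The outcome is not rare, so the OR lies further from 1 than the RR.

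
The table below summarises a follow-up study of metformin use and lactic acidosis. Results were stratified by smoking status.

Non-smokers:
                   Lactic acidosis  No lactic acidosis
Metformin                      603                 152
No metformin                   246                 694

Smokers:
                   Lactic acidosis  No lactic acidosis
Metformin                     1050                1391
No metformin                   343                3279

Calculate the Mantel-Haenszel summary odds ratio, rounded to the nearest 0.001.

OR_MH = Σ(aᵢdᵢ/nᵢ) / Σ(bᵢcᵢ/nᵢ), where nᵢ is the stratum total.
Stratum 1 (Non-smokers): n = 1695; a·d/n = 603·694/1695 = 246.8920; b·c/n = 152·246/1695 = 22.0602
Stratum 2 (Smokers): n = 6063; a·d/n = 1050·3279/6063 = 567.8624; b·c/n = 1391·343/6063 = 78.6926
OR_MH = (246.8920 + 567.8624) / (22.0602 + 78.6926) = 814.7545 / 100.7527 = 8.08667

8.087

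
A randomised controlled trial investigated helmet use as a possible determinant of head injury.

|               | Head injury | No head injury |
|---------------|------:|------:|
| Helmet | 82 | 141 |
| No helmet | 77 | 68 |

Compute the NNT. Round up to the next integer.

7

Risk in treated group = 82/223 = 0.36771; risk in control = 77/145 = 0.53103.
Absolute risk reduction = 0.53103 − 0.36771 = 0.16332
NNT = 1 / ARR = 1 / 0.16332 = 6.123 → round up → 7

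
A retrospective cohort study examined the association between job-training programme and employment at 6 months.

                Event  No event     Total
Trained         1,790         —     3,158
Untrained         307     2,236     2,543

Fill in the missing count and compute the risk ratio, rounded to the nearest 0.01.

The missing cell is in the exposed row: 3158 − 1790 = 1368.
So a = 1790, b = 1368, c = 307, d = 2236.
RR = [a/(a+b)] / [c/(c+d)] = (1790/3158) / (307/2543) = 0.56681/0.12072 = 4.69514

4.70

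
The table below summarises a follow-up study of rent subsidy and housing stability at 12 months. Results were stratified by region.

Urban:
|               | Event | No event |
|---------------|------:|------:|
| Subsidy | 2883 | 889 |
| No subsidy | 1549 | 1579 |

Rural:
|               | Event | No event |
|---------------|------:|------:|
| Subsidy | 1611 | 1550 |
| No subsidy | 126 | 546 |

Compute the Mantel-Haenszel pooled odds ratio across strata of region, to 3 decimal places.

3.549

OR_MH = Σ(aᵢdᵢ/nᵢ) / Σ(bᵢcᵢ/nᵢ), where nᵢ is the stratum total.
Stratum 1 (Urban): n = 6900; a·d/n = 2883·1579/6900 = 659.7474; b·c/n = 889·1549/6900 = 199.5741
Stratum 2 (Rural): n = 3833; a·d/n = 1611·546/3833 = 229.4824; b·c/n = 1550·126/3833 = 50.9523
OR_MH = (659.7474 + 229.4824) / (199.5741 + 50.9523) = 889.2298 / 250.5263 = 3.54945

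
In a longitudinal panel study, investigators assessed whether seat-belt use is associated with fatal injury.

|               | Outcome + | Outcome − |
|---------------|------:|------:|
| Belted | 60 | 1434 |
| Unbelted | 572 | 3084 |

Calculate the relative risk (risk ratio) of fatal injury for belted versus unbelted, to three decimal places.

Cells: a = 60, b = 1434, c = 572, d = 3084.
Risk in exposed = 60/1494 = 0.04016; risk in unexposed = 572/3656 = 0.15646.
RR = 0.04016 / 0.15646 = 0.25669
The risk is 74% lower among the exposed than among the unexposed.

0.257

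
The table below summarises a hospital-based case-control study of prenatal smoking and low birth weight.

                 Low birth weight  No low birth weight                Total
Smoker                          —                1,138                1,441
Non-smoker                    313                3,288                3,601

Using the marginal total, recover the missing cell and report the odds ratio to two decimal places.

2.80

The missing cell is in the exposed row: 1441 − 1138 = 303.
So a = 303, b = 1138, c = 313, d = 3288.
OR = (a·d)/(b·c) = (303 × 3288) / (1138 × 313) = 996264 / 356194 = 2.79697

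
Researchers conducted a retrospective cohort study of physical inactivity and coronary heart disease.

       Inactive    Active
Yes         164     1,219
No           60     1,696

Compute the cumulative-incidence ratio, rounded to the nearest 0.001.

Reading the table with exposure as columns: a = 164 (Inactive, case), b = 60 (Inactive, non-case), c = 1219 (Active, case), d = 1696.
Risk in exposed = 164/224 = 0.73214; risk in unexposed = 1219/2915 = 0.41818.
RR = 0.73214 / 0.41818 = 1.75078
The risk among the exposed is 1.75 times that among the unexposed.

1.751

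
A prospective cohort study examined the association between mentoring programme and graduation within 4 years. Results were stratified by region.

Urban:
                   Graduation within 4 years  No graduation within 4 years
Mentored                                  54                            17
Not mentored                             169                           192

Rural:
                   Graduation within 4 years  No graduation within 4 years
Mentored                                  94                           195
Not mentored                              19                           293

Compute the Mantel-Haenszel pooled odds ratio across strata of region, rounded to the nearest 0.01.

OR_MH = Σ(aᵢdᵢ/nᵢ) / Σ(bᵢcᵢ/nᵢ), where nᵢ is the stratum total.
Stratum 1 (Urban): n = 432; a·d/n = 54·192/432 = 24.0000; b·c/n = 17·169/432 = 6.6505
Stratum 2 (Rural): n = 601; a·d/n = 94·293/601 = 45.8270; b·c/n = 195·19/601 = 6.1647
OR_MH = (24.0000 + 45.8270) / (6.6505 + 6.1647) = 69.8270 / 12.8152 = 5.44877

5.45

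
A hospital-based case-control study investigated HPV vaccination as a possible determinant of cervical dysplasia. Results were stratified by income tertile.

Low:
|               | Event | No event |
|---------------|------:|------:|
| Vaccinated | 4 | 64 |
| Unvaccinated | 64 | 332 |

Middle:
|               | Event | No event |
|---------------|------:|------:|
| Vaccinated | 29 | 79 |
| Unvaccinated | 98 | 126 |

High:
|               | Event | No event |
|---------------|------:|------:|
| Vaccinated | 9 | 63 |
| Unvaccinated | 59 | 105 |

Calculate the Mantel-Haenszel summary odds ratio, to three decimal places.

0.373

OR_MH = Σ(aᵢdᵢ/nᵢ) / Σ(bᵢcᵢ/nᵢ), where nᵢ is the stratum total.
Stratum 1 (Low): n = 464; a·d/n = 4·332/464 = 2.8621; b·c/n = 64·64/464 = 8.8276
Stratum 2 (Middle): n = 332; a·d/n = 29·126/332 = 11.0060; b·c/n = 79·98/332 = 23.3193
Stratum 3 (High): n = 236; a·d/n = 9·105/236 = 4.0042; b·c/n = 63·59/236 = 15.7500
OR_MH = (2.8621 + 11.0060 + 4.0042) / (8.8276 + 23.3193 + 15.7500) = 17.8723 / 47.8969 = 0.37314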